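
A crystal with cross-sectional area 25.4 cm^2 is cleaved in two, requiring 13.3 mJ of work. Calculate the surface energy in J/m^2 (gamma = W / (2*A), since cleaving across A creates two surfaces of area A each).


Convert: A = 25.4 cm^2 = 0.00254 m^2, W = 13.3 mJ = 0.0133 J
Cleaving exposes two faces of area A, so total new surface = 2*A and gamma = W / (2*A)
gamma = 0.0133 / (2 * 0.00254)
gamma = 2.618 J/m^2

2.618


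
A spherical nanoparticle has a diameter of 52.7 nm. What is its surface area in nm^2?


Radius r = 52.7/2 = 26.35 nm
Surface area SA = 4 * pi * r^2
SA = 4 * pi * (26.35)^2
SA = 8725.11 nm^2

8725.11


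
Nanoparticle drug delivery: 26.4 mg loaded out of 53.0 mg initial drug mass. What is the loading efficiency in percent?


Drug loading efficiency = (drug loaded / drug initial) * 100
DLE = 26.4 / 53.0 * 100
DLE = 0.4981 * 100
DLE = 49.81%

49.81


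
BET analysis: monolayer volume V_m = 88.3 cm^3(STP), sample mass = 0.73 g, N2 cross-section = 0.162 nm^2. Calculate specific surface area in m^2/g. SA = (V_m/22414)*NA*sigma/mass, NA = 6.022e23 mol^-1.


Number of moles in monolayer = V_m / 22414 = 88.3 / 22414 = 0.0039395
Number of molecules = moles * NA = 0.0039395 * 6.022e23
SA = molecules * sigma / mass
SA = (88.3 / 22414) * 6.022e23 * 0.162e-18 / 0.73
SA = 526.5 m^2/g

526.5


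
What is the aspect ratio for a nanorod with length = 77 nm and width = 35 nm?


Aspect ratio AR = length / diameter
AR = 77 / 35
AR = 2.2

2.2


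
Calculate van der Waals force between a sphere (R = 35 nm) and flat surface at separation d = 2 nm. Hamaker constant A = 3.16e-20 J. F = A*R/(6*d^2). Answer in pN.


Convert to SI: R = 35 nm = 3.5e-08 m, d = 2 nm = 2e-09 m
F = A * R / (6 * d^2)
F = 3.16e-20 * 3.5e-08 / (6 * (2e-09)^2)
F = 4.60833e-11 N = 46.083 pN

46.083


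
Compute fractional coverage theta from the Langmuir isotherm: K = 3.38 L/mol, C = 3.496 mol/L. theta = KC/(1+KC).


Langmuir isotherm: theta = K*C / (1 + K*C)
K*C = 3.38 * 3.496 = 11.81648
theta = 11.81648 / (1 + 11.81648) = 11.81648 / 12.81648
theta = 0.922

0.922


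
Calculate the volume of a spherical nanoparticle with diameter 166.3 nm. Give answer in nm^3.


Radius r = 166.3/2 = 83.15 nm
Volume V = (4/3) * pi * r^3
V = (4/3) * pi * (83.15)^3
V = 2408104.73 nm^3

2408104.73


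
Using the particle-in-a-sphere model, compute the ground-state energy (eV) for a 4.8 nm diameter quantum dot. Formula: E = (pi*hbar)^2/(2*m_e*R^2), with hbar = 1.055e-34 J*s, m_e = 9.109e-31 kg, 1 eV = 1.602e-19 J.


Radius R = 4.8/2 = 2.4 nm = 2.4e-09 m
E = (pi * 1.055e-34)^2 / (2 * 9.109e-31 * (2.4e-09)^2)
E(J) = 1.04684e-20
E = E(J) / 1.602e-19 = 0.0653 eV

0.0653


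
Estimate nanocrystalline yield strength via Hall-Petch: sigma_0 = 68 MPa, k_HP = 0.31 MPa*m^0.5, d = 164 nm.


d = 164 nm = 1.64e-07 m
sqrt(d) = 0.0004049691
Hall-Petch contribution = k / sqrt(d) = 0.31 / 0.0004049691 = 765.5 MPa
sigma = sigma_0 + k/sqrt(d) = 68 + 765.5 = 833.5 MPa

833.5


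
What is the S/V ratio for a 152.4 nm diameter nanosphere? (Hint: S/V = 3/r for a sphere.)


Radius r = 152.4/2 = 76.2 nm
S/V = 3 / r = 3 / 76.2
S/V = 0.0394 nm^-1

0.0394


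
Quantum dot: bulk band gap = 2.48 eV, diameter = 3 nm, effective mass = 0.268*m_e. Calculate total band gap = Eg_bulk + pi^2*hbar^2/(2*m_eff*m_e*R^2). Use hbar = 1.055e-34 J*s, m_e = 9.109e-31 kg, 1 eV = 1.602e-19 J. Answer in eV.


Radius R = 3/2 nm = 1.5e-09 m
Confinement energy dE = pi^2 * hbar^2 / (2 * m_eff * m_e * R^2)
dE = pi^2 * (1.055e-34)^2 / (2 * 0.268 * 9.109e-31 * (1.5e-09)^2) J, divided by 1.602e-19 J/eV
dE = 0.6242 eV
Total band gap = E_g(bulk) + dE = 2.48 + 0.6242 = 3.1042 eV

3.1042


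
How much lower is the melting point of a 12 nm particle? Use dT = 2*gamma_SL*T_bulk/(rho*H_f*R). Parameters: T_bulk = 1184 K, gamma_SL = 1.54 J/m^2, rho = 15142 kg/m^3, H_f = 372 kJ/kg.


Radius R = 12/2 = 6 nm = 6e-09 m
Convert H_f = 372 kJ/kg = 372000 J/kg
dT = 2 * gamma_SL * T_bulk / (rho * H_f * R)
dT = 2 * 1.54 * 1184 / (15142 * 372000 * 6e-09)
dT = 107.9 K

107.9


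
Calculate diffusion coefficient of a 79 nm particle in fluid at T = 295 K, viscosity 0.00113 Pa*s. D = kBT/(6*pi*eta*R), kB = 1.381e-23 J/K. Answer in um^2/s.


Radius R = 79/2 = 39.5 nm = 3.95e-08 m
D = kB*T / (6*pi*eta*R)
D = 1.381e-23 * 295 / (6 * pi * 0.00113 * 3.95e-08)
D = 4.84216e-12 m^2/s = 4.842 um^2/s

4.842


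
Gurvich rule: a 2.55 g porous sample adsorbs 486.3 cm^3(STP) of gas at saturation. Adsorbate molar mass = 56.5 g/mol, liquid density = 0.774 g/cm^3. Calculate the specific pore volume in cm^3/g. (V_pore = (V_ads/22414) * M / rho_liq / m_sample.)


Moles adsorbed n = V_ads / 22414 = 486.3 / 22414 = 2.169626e-02 mol
Liquid volume V_liq = n * M / rho_liq = 2.169626e-02 * 56.5 / 0.774 = 1.58377 cm^3
Specific pore volume V_pore = V_liq / m_sample = 1.58377 / 2.55
V_pore = 0.6211 cm^3/g

0.6211


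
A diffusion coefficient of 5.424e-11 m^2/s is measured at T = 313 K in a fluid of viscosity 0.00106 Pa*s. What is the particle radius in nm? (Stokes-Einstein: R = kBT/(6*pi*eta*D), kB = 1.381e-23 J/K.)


Stokes-Einstein: R = kB*T / (6*pi*eta*D)
R = 1.381e-23 * 313 / (6 * pi * 0.00106 * 5.424e-11)
R = 3.98852e-09 m = 3.99 nm

3.99


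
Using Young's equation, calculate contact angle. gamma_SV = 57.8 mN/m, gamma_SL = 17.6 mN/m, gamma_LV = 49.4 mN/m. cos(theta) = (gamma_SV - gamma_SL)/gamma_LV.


cos(theta) = (gamma_SV - gamma_SL) / gamma_LV
cos(theta) = (57.8 - 17.6) / 49.4
cos(theta) = 0.813765
theta = arccos(0.813765) = 35.53 degrees

35.53


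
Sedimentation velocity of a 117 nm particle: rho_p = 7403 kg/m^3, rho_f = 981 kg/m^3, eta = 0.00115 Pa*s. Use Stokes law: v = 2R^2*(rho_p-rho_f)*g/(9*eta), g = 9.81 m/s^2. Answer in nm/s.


Radius R = 117/2 nm = 5.85e-08 m
Density difference = 7403 - 981 = 6422 kg/m^3
v = 2 * R^2 * (rho_p - rho_f) * g / (9 * eta)
v = 2 * (5.85e-08)^2 * 6422 * 9.81 / (9 * 0.00115)
v = 4.16621e-08 m/s = 41.6621 nm/s

41.6621


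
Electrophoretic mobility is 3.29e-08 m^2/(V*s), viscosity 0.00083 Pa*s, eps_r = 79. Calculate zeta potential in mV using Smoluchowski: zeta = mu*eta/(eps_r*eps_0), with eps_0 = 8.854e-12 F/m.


Smoluchowski equation: zeta = mu * eta / (eps_r * eps_0)
zeta = 3.29e-08 * 0.00083 / (79 * 8.854e-12)
zeta = 0.03904 V = 39.04 mV

39.04


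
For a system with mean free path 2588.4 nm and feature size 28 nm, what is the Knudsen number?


Knudsen number Kn = lambda / L
Kn = 2588.4 / 28
Kn = 92.4429

92.4429


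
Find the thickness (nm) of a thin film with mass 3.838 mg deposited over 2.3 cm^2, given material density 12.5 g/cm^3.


Convert: m = 3.838 mg = 3.8380e-06 kg, A = 2.3 cm^2 = 2.3000e-04 m^2, rho = 12.5 g/cm^3 = 12500 kg/m^3
t = m / (A * rho)
t = 3.8380e-06 / (2.3000e-04 * 12500)
t = 1.3350e-06 m = 1335.0 nm

1335.0


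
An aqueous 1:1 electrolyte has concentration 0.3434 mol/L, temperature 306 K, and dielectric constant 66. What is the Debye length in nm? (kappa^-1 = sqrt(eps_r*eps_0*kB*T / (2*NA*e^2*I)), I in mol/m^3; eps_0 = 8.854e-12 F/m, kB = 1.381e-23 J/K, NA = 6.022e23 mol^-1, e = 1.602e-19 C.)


Ionic strength I = 0.3434 * 1^2 * 1000 = 343.4 mol/m^3
kappa^-1 = sqrt(66 * 8.854e-12 * 1.381e-23 * 306 / (2 * 6.022e23 * (1.602e-19)^2 * 343.4))
kappa^-1 = 0.482 nm

0.482


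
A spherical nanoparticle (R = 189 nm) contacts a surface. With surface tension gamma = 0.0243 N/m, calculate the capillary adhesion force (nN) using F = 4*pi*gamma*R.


Convert radius: R = 189 nm = 1.89e-07 m
F = 4 * pi * gamma * R
F = 4 * pi * 0.0243 * 1.89e-07
F = 5.77136e-08 N = 57.7136 nN

57.7136


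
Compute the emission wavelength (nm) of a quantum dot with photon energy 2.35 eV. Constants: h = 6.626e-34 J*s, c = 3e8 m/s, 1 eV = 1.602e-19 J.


Convert energy: E = 2.35 eV = 2.35 * 1.602e-19 = 3.7647e-19 J
lambda = h*c / E = 6.626e-34 * 3e8 / 3.7647e-19
lambda = 5.2801e-07 m = 528.0 nm

528.0


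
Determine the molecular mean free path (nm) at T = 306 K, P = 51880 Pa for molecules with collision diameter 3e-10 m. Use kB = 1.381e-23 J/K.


Mean free path: lambda = kB*T / (sqrt(2) * pi * d^2 * P)
lambda = 1.381e-23 * 306 / (sqrt(2) * pi * (3e-10)^2 * 51880)
lambda = 2.03708e-07 m
lambda = 203.71 nm

203.71


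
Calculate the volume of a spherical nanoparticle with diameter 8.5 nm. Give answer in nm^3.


Radius r = 8.5/2 = 4.25 nm
Volume V = (4/3) * pi * r^3
V = (4/3) * pi * (4.25)^3
V = 321.56 nm^3

321.56


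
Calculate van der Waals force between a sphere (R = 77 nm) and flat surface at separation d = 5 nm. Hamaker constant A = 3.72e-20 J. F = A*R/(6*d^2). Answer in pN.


Convert to SI: R = 77 nm = 7.7e-08 m, d = 5 nm = 5e-09 m
F = A * R / (6 * d^2)
F = 3.72e-20 * 7.7e-08 / (6 * (5e-09)^2)
F = 1.9096e-11 N = 19.096 pN

19.096


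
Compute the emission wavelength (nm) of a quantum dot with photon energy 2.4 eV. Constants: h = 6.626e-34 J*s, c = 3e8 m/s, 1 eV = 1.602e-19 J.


Convert energy: E = 2.4 eV = 2.4 * 1.602e-19 = 3.8448e-19 J
lambda = h*c / E = 6.626e-34 * 3e8 / 3.8448e-19
lambda = 5.1701e-07 m = 517.0 nm

517.0


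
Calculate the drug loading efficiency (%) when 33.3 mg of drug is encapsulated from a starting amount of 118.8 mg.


Drug loading efficiency = (drug loaded / drug initial) * 100
DLE = 33.3 / 118.8 * 100
DLE = 0.2803 * 100
DLE = 28.03%

28.03


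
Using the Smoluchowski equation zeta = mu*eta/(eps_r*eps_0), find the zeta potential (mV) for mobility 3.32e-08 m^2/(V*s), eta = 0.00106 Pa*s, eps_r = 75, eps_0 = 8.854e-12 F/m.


Smoluchowski equation: zeta = mu * eta / (eps_r * eps_0)
zeta = 3.32e-08 * 0.00106 / (75 * 8.854e-12)
zeta = 0.052996 V = 53.0 mV

53.0


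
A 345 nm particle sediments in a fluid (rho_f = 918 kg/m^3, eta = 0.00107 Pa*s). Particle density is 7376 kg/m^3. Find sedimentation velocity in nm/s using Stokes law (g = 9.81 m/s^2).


Radius R = 345/2 nm = 1.725e-07 m
Density difference = 7376 - 918 = 6458 kg/m^3
v = 2 * R^2 * (rho_p - rho_f) * g / (9 * eta)
v = 2 * (1.725e-07)^2 * 6458 * 9.81 / (9 * 0.00107)
v = 3.91515e-07 m/s = 391.5155 nm/s

391.5155


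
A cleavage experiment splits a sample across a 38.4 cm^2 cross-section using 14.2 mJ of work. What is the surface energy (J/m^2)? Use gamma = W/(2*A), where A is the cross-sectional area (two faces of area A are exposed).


Convert: A = 38.4 cm^2 = 0.00384 m^2, W = 14.2 mJ = 0.0142 J
Cleaving exposes two faces of area A, so total new surface = 2*A and gamma = W / (2*A)
gamma = 0.0142 / (2 * 0.00384)
gamma = 1.849 J/m^2

1.849


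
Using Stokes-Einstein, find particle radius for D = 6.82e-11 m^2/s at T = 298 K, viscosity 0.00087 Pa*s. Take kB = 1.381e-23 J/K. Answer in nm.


Stokes-Einstein: R = kB*T / (6*pi*eta*D)
R = 1.381e-23 * 298 / (6 * pi * 0.00087 * 6.82e-11)
R = 3.67964e-09 m = 3.68 nm

3.68


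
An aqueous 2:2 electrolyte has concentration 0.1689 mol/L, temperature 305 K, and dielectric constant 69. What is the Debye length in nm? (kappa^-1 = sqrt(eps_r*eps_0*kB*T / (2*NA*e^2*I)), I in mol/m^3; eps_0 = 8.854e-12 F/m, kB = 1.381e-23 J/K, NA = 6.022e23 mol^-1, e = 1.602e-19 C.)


Ionic strength I = 0.1689 * 2^2 * 1000 = 675.6 mol/m^3
kappa^-1 = sqrt(69 * 8.854e-12 * 1.381e-23 * 305 / (2 * 6.022e23 * (1.602e-19)^2 * 675.6))
kappa^-1 = 0.351 nm

0.351


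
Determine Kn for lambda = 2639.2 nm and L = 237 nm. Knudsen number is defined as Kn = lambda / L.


Knudsen number Kn = lambda / L
Kn = 2639.2 / 237
Kn = 11.1359

11.1359


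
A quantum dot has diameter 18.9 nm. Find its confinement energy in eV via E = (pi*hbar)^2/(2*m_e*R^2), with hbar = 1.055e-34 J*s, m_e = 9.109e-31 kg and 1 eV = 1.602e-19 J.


Radius R = 18.9/2 = 9.45 nm = 9.45e-09 m
E = (pi * 1.055e-34)^2 / (2 * 9.109e-31 * (9.45e-09)^2)
E(J) = 6.75212e-22
E = E(J) / 1.602e-19 = 0.0042 eV

0.0042


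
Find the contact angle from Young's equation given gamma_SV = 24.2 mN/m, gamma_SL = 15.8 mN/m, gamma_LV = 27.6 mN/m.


cos(theta) = (gamma_SV - gamma_SL) / gamma_LV
cos(theta) = (24.2 - 15.8) / 27.6
cos(theta) = 0.304348
theta = arccos(0.304348) = 72.28 degrees

72.28


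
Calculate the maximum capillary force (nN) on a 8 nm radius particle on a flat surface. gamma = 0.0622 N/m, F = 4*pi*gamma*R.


Convert radius: R = 8 nm = 8e-09 m
F = 4 * pi * gamma * R
F = 4 * pi * 0.0622 * 8e-09
F = 6.25303e-09 N = 6.253 nN

6.253


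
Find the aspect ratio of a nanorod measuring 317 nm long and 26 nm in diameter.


Aspect ratio AR = length / diameter
AR = 317 / 26
AR = 12.19

12.19


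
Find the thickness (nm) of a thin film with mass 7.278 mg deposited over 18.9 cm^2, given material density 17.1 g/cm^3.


Convert: m = 7.278 mg = 7.2780e-06 kg, A = 18.9 cm^2 = 1.8900e-03 m^2, rho = 17.1 g/cm^3 = 17100 kg/m^3
t = m / (A * rho)
t = 7.2780e-06 / (1.8900e-03 * 17100)
t = 2.2519e-07 m = 225.2 nm

225.2


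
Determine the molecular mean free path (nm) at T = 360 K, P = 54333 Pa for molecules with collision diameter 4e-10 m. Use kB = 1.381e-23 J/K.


Mean free path: lambda = kB*T / (sqrt(2) * pi * d^2 * P)
lambda = 1.381e-23 * 360 / (sqrt(2) * pi * (4e-10)^2 * 54333)
lambda = 1.2872e-07 m
lambda = 128.72 nm

128.72


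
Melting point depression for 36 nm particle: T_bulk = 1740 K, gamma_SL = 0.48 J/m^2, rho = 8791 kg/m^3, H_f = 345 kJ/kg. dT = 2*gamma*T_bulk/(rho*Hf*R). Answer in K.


Radius R = 36/2 = 18 nm = 1.8e-08 m
Convert H_f = 345 kJ/kg = 345000 J/kg
dT = 2 * gamma_SL * T_bulk / (rho * H_f * R)
dT = 2 * 0.48 * 1740 / (8791 * 345000 * 1.8e-08)
dT = 30.6 K

30.6


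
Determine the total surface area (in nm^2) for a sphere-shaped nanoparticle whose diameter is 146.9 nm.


Radius r = 146.9/2 = 73.45 nm
Surface area SA = 4 * pi * r^2
SA = 4 * pi * (73.45)^2
SA = 67794.34 nm^2

67794.34


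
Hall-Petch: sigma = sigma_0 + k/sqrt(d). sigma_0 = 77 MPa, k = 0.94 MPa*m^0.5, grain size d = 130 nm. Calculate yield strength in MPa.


d = 130 nm = 1.3e-07 m
sqrt(d) = 0.0003605551
Hall-Petch contribution = k / sqrt(d) = 0.94 / 0.0003605551 = 2607.1 MPa
sigma = sigma_0 + k/sqrt(d) = 77 + 2607.1 = 2684.1 MPa

2684.1


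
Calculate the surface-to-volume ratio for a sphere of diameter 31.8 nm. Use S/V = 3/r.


Radius r = 31.8/2 = 15.9 nm
S/V = 3 / r = 3 / 15.9
S/V = 0.1887 nm^-1

0.1887


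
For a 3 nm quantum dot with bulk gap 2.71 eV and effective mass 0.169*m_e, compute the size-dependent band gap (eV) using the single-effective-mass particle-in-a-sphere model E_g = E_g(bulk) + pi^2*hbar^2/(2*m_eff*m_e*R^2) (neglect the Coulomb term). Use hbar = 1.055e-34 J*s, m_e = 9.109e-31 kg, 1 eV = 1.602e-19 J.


Radius R = 3/2 nm = 1.5e-09 m
Confinement energy dE = pi^2 * hbar^2 / (2 * m_eff * m_e * R^2)
dE = pi^2 * (1.055e-34)^2 / (2 * 0.169 * 9.109e-31 * (1.5e-09)^2) J, divided by 1.602e-19 J/eV
dE = 0.9899 eV
Total band gap = E_g(bulk) + dE = 2.71 + 0.9899 = 3.6999 eV

3.6999


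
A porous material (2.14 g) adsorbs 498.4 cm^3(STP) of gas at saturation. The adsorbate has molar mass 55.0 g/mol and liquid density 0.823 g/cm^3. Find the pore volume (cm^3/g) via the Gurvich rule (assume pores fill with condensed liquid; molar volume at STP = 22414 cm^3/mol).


Moles adsorbed n = V_ads / 22414 = 498.4 / 22414 = 2.223610e-02 mol
Liquid volume V_liq = n * M / rho_liq = 2.223610e-02 * 55.0 / 0.823 = 1.48601 cm^3
Specific pore volume V_pore = V_liq / m_sample = 1.48601 / 2.14
V_pore = 0.6944 cm^3/g

0.6944


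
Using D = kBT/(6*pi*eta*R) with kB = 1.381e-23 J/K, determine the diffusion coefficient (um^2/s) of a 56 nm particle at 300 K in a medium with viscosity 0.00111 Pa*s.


Radius R = 56/2 = 28 nm = 2.8e-08 m
D = kB*T / (6*pi*eta*R)
D = 1.381e-23 * 300 / (6 * pi * 0.00111 * 2.8e-08)
D = 7.07185e-12 m^2/s = 7.072 um^2/s

7.072


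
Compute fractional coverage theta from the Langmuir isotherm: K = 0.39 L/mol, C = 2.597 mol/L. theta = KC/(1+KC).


Langmuir isotherm: theta = K*C / (1 + K*C)
K*C = 0.39 * 2.597 = 1.01283
theta = 1.01283 / (1 + 1.01283) = 1.01283 / 2.01283
theta = 0.5032

0.5032


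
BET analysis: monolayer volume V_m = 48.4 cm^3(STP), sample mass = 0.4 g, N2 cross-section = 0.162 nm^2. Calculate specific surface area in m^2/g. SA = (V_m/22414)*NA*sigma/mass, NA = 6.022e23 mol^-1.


Number of moles in monolayer = V_m / 22414 = 48.4 / 22414 = 0.00215936
Number of molecules = moles * NA = 0.00215936 * 6.022e23
SA = molecules * sigma / mass
SA = (48.4 / 22414) * 6.022e23 * 0.162e-18 / 0.4
SA = 526.6 m^2/g

526.6


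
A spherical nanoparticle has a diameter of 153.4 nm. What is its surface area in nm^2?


Radius r = 153.4/2 = 76.7 nm
Surface area SA = 4 * pi * r^2
SA = 4 * pi * (76.7)^2
SA = 73926.58 nm^2

73926.58


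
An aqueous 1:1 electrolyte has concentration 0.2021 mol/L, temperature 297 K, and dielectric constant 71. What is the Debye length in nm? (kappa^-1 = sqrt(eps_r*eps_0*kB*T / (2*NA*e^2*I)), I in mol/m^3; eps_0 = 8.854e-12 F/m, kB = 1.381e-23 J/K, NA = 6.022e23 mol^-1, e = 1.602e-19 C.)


Ionic strength I = 0.2021 * 1^2 * 1000 = 202.1 mol/m^3
kappa^-1 = sqrt(71 * 8.854e-12 * 1.381e-23 * 297 / (2 * 6.022e23 * (1.602e-19)^2 * 202.1))
kappa^-1 = 0.642 nm

0.642


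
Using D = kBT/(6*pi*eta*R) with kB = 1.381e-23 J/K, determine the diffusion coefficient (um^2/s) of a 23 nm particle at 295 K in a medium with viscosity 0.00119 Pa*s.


Radius R = 23/2 = 11.5 nm = 1.15e-08 m
D = kB*T / (6*pi*eta*R)
D = 1.381e-23 * 295 / (6 * pi * 0.00119 * 1.15e-08)
D = 1.57932e-11 m^2/s = 15.793 um^2/s

15.793


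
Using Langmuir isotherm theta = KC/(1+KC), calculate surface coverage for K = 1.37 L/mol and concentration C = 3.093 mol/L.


Langmuir isotherm: theta = K*C / (1 + K*C)
K*C = 1.37 * 3.093 = 4.23741
theta = 4.23741 / (1 + 4.23741) = 4.23741 / 5.23741
theta = 0.8091

0.8091


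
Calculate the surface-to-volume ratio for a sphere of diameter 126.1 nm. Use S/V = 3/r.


Radius r = 126.1/2 = 63.05 nm
S/V = 3 / r = 3 / 63.05
S/V = 0.0476 nm^-1

0.0476


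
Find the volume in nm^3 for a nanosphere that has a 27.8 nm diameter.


Radius r = 27.8/2 = 13.9 nm
Volume V = (4/3) * pi * r^3
V = (4/3) * pi * (13.9)^3
V = 11249.49 nm^3

11249.49


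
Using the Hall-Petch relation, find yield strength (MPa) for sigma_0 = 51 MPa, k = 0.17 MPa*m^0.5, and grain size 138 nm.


d = 138 nm = 1.38e-07 m
sqrt(d) = 0.0003714835
Hall-Petch contribution = k / sqrt(d) = 0.17 / 0.0003714835 = 457.6 MPa
sigma = sigma_0 + k/sqrt(d) = 51 + 457.6 = 508.6 MPa

508.6


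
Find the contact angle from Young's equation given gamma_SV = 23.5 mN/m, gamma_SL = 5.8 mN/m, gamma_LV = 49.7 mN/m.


cos(theta) = (gamma_SV - gamma_SL) / gamma_LV
cos(theta) = (23.5 - 5.8) / 49.7
cos(theta) = 0.356137
theta = arccos(0.356137) = 69.14 degrees

69.14


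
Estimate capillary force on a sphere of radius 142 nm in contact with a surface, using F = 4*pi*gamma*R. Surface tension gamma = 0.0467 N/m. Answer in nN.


Convert radius: R = 142 nm = 1.42e-07 m
F = 4 * pi * gamma * R
F = 4 * pi * 0.0467 * 1.42e-07
F = 8.33326e-08 N = 83.3326 nN

83.3326


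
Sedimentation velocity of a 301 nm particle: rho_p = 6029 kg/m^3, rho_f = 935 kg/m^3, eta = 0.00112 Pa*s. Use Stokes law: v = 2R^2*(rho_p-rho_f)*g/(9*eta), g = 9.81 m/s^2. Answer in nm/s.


Radius R = 301/2 nm = 1.505e-07 m
Density difference = 6029 - 935 = 5094 kg/m^3
v = 2 * R^2 * (rho_p - rho_f) * g / (9 * eta)
v = 2 * (1.505e-07)^2 * 5094 * 9.81 / (9 * 0.00112)
v = 2.2458e-07 m/s = 224.5797 nm/s

224.5797


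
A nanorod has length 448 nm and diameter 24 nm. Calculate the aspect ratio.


Aspect ratio AR = length / diameter
AR = 448 / 24
AR = 18.67

18.67


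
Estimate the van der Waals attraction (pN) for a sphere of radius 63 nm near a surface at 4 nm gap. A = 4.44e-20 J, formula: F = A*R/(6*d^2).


Convert to SI: R = 63 nm = 6.3e-08 m, d = 4 nm = 4e-09 m
F = A * R / (6 * d^2)
F = 4.44e-20 * 6.3e-08 / (6 * (4e-09)^2)
F = 2.91375e-11 N = 29.137 pN

29.137


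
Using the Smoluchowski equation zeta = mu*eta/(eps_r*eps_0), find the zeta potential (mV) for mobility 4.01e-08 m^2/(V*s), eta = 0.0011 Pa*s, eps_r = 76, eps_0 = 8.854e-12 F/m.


Smoluchowski equation: zeta = mu * eta / (eps_r * eps_0)
zeta = 4.01e-08 * 0.0011 / (76 * 8.854e-12)
zeta = 0.065552 V = 65.55 mV

65.55


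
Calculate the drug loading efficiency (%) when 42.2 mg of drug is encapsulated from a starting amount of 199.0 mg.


Drug loading efficiency = (drug loaded / drug initial) * 100
DLE = 42.2 / 199.0 * 100
DLE = 0.2121 * 100
DLE = 21.21%

21.21


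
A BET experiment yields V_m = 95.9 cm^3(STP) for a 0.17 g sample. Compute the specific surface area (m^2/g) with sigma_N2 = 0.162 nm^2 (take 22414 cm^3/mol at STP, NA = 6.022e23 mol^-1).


Number of moles in monolayer = V_m / 22414 = 95.9 / 22414 = 0.00427858
Number of molecules = moles * NA = 0.00427858 * 6.022e23
SA = molecules * sigma / mass
SA = (95.9 / 22414) * 6.022e23 * 0.162e-18 / 0.17
SA = 2455.3 m^2/g

2455.3


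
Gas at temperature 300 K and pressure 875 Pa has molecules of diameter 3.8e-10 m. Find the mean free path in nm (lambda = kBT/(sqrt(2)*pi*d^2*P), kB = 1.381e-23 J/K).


Mean free path: lambda = kB*T / (sqrt(2) * pi * d^2 * P)
lambda = 1.381e-23 * 300 / (sqrt(2) * pi * (3.8e-10)^2 * 875)
lambda = 7.38031e-06 m
lambda = 7380.31 nm

7380.31


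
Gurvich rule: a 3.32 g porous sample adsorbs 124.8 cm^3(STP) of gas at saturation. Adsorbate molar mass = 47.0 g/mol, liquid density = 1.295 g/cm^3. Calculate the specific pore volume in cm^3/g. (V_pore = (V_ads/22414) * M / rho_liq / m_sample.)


Moles adsorbed n = V_ads / 22414 = 124.8 / 22414 = 5.567949e-03 mol
Liquid volume V_liq = n * M / rho_liq = 5.567949e-03 * 47.0 / 1.295 = 0.20208 cm^3
Specific pore volume V_pore = V_liq / m_sample = 0.20208 / 3.32
V_pore = 0.0609 cm^3/g

0.0609


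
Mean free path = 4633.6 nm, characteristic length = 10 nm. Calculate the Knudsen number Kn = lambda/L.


Knudsen number Kn = lambda / L
Kn = 4633.6 / 10
Kn = 463.36

463.36


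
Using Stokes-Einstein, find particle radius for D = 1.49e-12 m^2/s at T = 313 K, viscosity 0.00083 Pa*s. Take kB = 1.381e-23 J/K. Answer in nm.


Stokes-Einstein: R = kB*T / (6*pi*eta*D)
R = 1.381e-23 * 313 / (6 * pi * 0.00083 * 1.49e-12)
R = 1.85427e-07 m = 185.43 nm

185.43


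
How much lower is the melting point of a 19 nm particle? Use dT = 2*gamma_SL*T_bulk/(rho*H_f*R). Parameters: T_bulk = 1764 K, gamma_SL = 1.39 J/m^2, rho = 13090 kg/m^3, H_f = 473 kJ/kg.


Radius R = 19/2 = 9.5 nm = 9.5e-09 m
Convert H_f = 473 kJ/kg = 473000 J/kg
dT = 2 * gamma_SL * T_bulk / (rho * H_f * R)
dT = 2 * 1.39 * 1764 / (13090 * 473000 * 9.5e-09)
dT = 83.4 K

83.4


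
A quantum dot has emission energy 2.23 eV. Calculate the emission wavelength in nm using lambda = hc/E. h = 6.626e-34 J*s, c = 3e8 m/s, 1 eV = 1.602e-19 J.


Convert energy: E = 2.23 eV = 2.23 * 1.602e-19 = 3.57246e-19 J
lambda = h*c / E = 6.626e-34 * 3e8 / 3.57246e-19
lambda = 5.56423e-07 m = 556.4 nm

556.4


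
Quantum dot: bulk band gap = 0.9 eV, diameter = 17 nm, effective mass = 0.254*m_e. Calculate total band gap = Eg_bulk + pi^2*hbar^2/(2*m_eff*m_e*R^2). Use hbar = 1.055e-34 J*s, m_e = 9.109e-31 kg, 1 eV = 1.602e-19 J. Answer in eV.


Radius R = 17/2 nm = 8.5e-09 m
Confinement energy dE = pi^2 * hbar^2 / (2 * m_eff * m_e * R^2)
dE = pi^2 * (1.055e-34)^2 / (2 * 0.254 * 9.109e-31 * (8.5e-09)^2) J, divided by 1.602e-19 J/eV
dE = 0.0205 eV
Total band gap = E_g(bulk) + dE = 0.9 + 0.0205 = 0.9205 eV

0.9205


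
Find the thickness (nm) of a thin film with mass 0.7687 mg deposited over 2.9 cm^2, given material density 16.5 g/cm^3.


Convert: m = 0.7687 mg = 7.6870e-07 kg, A = 2.9 cm^2 = 2.9000e-04 m^2, rho = 16.5 g/cm^3 = 16500 kg/m^3
t = m / (A * rho)
t = 7.6870e-07 / (2.9000e-04 * 16500)
t = 1.6065e-07 m = 160.6 nm

160.6


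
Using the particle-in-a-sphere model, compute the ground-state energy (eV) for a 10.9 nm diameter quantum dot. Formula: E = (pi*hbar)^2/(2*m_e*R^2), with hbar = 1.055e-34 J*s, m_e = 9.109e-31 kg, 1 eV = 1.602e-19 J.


Radius R = 10.9/2 = 5.45 nm = 5.45e-09 m
E = (pi * 1.055e-34)^2 / (2 * 9.109e-31 * (5.45e-09)^2)
E(J) = 2.03007e-21
E = E(J) / 1.602e-19 = 0.0127 eV

0.0127


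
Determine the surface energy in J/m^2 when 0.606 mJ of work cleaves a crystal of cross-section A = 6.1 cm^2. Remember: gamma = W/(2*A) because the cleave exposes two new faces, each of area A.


Convert: A = 6.1 cm^2 = 0.00061 m^2, W = 0.606 mJ = 0.000606 J
Cleaving exposes two faces of area A, so total new surface = 2*A and gamma = W / (2*A)
gamma = 0.000606 / (2 * 0.00061)
gamma = 0.497 J/m^2

0.497


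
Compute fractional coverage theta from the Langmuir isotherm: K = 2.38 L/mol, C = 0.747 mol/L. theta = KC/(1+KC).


Langmuir isotherm: theta = K*C / (1 + K*C)
K*C = 2.38 * 0.747 = 1.77786
theta = 1.77786 / (1 + 1.77786) = 1.77786 / 2.77786
theta = 0.64

0.64


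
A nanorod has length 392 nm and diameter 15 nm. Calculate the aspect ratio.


Aspect ratio AR = length / diameter
AR = 392 / 15
AR = 26.13

26.13


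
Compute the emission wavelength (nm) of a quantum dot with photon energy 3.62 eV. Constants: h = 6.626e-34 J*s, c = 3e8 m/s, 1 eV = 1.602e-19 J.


Convert energy: E = 3.62 eV = 3.62 * 1.602e-19 = 5.79924e-19 J
lambda = h*c / E = 6.626e-34 * 3e8 / 5.79924e-19
lambda = 3.42769e-07 m = 342.8 nm

342.8


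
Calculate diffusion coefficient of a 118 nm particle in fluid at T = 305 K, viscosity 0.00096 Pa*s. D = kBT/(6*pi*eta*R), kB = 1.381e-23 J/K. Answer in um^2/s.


Radius R = 118/2 = 59 nm = 5.9e-08 m
D = kB*T / (6*pi*eta*R)
D = 1.381e-23 * 305 / (6 * pi * 0.00096 * 5.9e-08)
D = 3.9452e-12 m^2/s = 3.945 um^2/s

3.945


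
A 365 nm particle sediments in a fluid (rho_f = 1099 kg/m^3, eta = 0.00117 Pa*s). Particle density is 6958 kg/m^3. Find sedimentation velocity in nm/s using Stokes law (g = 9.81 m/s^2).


Radius R = 365/2 nm = 1.825e-07 m
Density difference = 6958 - 1099 = 5859 kg/m^3
v = 2 * R^2 * (rho_p - rho_f) * g / (9 * eta)
v = 2 * (1.825e-07)^2 * 5859 * 9.81 / (9 * 0.00117)
v = 3.63597e-07 m/s = 363.5966 nm/s

363.5966


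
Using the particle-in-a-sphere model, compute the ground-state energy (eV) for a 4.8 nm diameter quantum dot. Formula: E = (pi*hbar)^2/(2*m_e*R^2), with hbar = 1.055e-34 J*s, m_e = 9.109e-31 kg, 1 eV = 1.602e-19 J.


Radius R = 4.8/2 = 2.4 nm = 2.4e-09 m
E = (pi * 1.055e-34)^2 / (2 * 9.109e-31 * (2.4e-09)^2)
E(J) = 1.04684e-20
E = E(J) / 1.602e-19 = 0.0653 eV

0.0653


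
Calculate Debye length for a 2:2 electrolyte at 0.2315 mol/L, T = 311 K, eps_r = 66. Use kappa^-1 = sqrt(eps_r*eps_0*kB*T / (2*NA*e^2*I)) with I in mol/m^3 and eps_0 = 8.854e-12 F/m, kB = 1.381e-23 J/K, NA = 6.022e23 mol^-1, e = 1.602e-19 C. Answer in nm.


Ionic strength I = 0.2315 * 2^2 * 1000 = 926 mol/m^3
kappa^-1 = sqrt(66 * 8.854e-12 * 1.381e-23 * 311 / (2 * 6.022e23 * (1.602e-19)^2 * 926))
kappa^-1 = 0.296 nm

0.296


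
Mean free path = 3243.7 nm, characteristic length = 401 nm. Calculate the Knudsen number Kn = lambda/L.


Knudsen number Kn = lambda / L
Kn = 3243.7 / 401
Kn = 8.089

8.089


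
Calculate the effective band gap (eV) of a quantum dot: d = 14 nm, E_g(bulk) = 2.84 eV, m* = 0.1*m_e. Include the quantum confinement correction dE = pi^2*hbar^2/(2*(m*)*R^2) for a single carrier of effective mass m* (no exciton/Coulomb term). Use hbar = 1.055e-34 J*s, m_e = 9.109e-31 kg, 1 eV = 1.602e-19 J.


Radius R = 14/2 nm = 7e-09 m
Confinement energy dE = pi^2 * hbar^2 / (2 * m_eff * m_e * R^2)
dE = pi^2 * (1.055e-34)^2 / (2 * 0.1 * 9.109e-31 * (7e-09)^2) J, divided by 1.602e-19 J/eV
dE = 0.0768 eV
Total band gap = E_g(bulk) + dE = 2.84 + 0.0768 = 2.9168 eV

2.9168


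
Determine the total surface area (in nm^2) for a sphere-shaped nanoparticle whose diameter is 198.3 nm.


Radius r = 198.3/2 = 99.15 nm
Surface area SA = 4 * pi * r^2
SA = 4 * pi * (99.15)^2
SA = 123536.5 nm^2

123536.5


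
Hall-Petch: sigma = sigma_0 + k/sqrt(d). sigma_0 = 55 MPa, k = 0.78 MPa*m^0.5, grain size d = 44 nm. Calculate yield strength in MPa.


d = 44 nm = 4.4e-08 m
sqrt(d) = 0.0002097618
Hall-Petch contribution = k / sqrt(d) = 0.78 / 0.0002097618 = 3718.5 MPa
sigma = sigma_0 + k/sqrt(d) = 55 + 3718.5 = 3773.5 MPa

3773.5


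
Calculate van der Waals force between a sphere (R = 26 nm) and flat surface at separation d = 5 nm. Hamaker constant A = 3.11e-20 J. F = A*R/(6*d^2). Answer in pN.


Convert to SI: R = 26 nm = 2.6e-08 m, d = 5 nm = 5e-09 m
F = A * R / (6 * d^2)
F = 3.11e-20 * 2.6e-08 / (6 * (5e-09)^2)
F = 5.39067e-12 N = 5.391 pN

5.391


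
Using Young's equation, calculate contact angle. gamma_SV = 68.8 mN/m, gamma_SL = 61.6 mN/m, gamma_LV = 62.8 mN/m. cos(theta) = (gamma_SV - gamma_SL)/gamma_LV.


cos(theta) = (gamma_SV - gamma_SL) / gamma_LV
cos(theta) = (68.8 - 61.6) / 62.8
cos(theta) = 0.11465
theta = arccos(0.11465) = 83.42 degrees

83.42


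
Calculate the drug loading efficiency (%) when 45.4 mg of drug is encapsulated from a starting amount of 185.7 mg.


Drug loading efficiency = (drug loaded / drug initial) * 100
DLE = 45.4 / 185.7 * 100
DLE = 0.2445 * 100
DLE = 24.45%

24.45


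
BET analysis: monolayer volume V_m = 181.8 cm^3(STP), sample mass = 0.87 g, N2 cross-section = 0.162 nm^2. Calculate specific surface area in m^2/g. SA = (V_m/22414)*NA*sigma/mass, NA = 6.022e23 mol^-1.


Number of moles in monolayer = V_m / 22414 = 181.8 / 22414 = 0.008111
Number of molecules = moles * NA = 0.008111 * 6.022e23
SA = molecules * sigma / mass
SA = (181.8 / 22414) * 6.022e23 * 0.162e-18 / 0.87
SA = 909.5 m^2/g

909.5


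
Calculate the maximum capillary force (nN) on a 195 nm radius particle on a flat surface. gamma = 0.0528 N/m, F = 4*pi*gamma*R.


Convert radius: R = 195 nm = 1.95e-07 m
F = 4 * pi * gamma * R
F = 4 * pi * 0.0528 * 1.95e-07
F = 1.29383e-07 N = 129.3834 nN

129.3834


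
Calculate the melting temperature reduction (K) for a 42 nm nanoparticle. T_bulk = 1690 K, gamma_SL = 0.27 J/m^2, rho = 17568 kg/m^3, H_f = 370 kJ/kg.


Radius R = 42/2 = 21 nm = 2.1e-08 m
Convert H_f = 370 kJ/kg = 370000 J/kg
dT = 2 * gamma_SL * T_bulk / (rho * H_f * R)
dT = 2 * 0.27 * 1690 / (17568 * 370000 * 2.1e-08)
dT = 6.7 K

6.7


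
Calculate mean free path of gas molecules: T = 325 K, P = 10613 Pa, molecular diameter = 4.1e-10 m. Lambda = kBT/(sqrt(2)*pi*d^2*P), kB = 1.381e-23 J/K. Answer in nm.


Mean free path: lambda = kB*T / (sqrt(2) * pi * d^2 * P)
lambda = 1.381e-23 * 325 / (sqrt(2) * pi * (4.1e-10)^2 * 10613)
lambda = 5.66247e-07 m
lambda = 566.25 nm

566.25


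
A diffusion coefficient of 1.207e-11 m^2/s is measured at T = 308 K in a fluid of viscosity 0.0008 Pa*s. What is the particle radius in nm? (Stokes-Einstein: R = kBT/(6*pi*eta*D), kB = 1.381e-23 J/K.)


Stokes-Einstein: R = kB*T / (6*pi*eta*D)
R = 1.381e-23 * 308 / (6 * pi * 0.0008 * 1.207e-11)
R = 2.33693e-08 m = 23.37 nm

23.37


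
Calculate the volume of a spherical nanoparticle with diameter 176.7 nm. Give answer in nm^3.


Radius r = 176.7/2 = 88.35 nm
Volume V = (4/3) * pi * r^3
V = (4/3) * pi * (88.35)^3
V = 2888738.77 nm^3

2888738.77


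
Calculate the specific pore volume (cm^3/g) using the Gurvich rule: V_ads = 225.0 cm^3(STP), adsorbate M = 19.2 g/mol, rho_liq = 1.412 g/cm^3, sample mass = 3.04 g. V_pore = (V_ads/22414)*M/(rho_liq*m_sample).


Moles adsorbed n = V_ads / 22414 = 225.0 / 22414 = 1.003837e-02 mol
Liquid volume V_liq = n * M / rho_liq = 1.003837e-02 * 19.2 / 1.412 = 0.13650 cm^3
Specific pore volume V_pore = V_liq / m_sample = 0.13650 / 3.04
V_pore = 0.0449 cm^3/g

0.0449


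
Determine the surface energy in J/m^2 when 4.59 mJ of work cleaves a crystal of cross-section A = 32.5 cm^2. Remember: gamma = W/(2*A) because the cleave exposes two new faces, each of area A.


Convert: A = 32.5 cm^2 = 0.00325 m^2, W = 4.59 mJ = 0.00459 J
Cleaving exposes two faces of area A, so total new surface = 2*A and gamma = W / (2*A)
gamma = 0.00459 / (2 * 0.00325)
gamma = 0.706 J/m^2

0.706


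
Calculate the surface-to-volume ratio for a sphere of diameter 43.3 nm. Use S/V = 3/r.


Radius r = 43.3/2 = 21.65 nm
S/V = 3 / r = 3 / 21.65
S/V = 0.1386 nm^-1

0.1386


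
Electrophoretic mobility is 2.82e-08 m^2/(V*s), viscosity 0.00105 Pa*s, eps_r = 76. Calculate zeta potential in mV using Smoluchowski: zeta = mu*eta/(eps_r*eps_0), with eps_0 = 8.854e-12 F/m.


Smoluchowski equation: zeta = mu * eta / (eps_r * eps_0)
zeta = 2.82e-08 * 0.00105 / (76 * 8.854e-12)
zeta = 0.044003 V = 44.0 mV

44.0


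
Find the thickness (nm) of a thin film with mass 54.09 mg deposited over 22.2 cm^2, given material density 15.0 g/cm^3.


Convert: m = 54.09 mg = 5.4090e-05 kg, A = 22.2 cm^2 = 2.2200e-03 m^2, rho = 15.0 g/cm^3 = 15000 kg/m^3
t = m / (A * rho)
t = 5.4090e-05 / (2.2200e-03 * 15000)
t = 1.6243e-06 m = 1624.3 nm

1624.3


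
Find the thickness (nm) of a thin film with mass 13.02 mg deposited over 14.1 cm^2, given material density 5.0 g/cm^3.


Convert: m = 13.02 mg = 1.3020e-05 kg, A = 14.1 cm^2 = 1.4100e-03 m^2, rho = 5.0 g/cm^3 = 5000 kg/m^3
t = m / (A * rho)
t = 1.3020e-05 / (1.4100e-03 * 5000)
t = 1.8468e-06 m = 1846.8 nm

1846.8


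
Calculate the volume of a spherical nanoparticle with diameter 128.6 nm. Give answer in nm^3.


Radius r = 128.6/2 = 64.3 nm
Volume V = (4/3) * pi * r^3
V = (4/3) * pi * (64.3)^3
V = 1113580.27 nm^3

1113580.27


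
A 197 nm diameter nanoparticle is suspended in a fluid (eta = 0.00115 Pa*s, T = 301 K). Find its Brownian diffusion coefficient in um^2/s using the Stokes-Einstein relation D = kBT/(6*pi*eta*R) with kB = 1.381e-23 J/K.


Radius R = 197/2 = 98.5 nm = 9.85e-08 m
D = kB*T / (6*pi*eta*R)
D = 1.381e-23 * 301 / (6 * pi * 0.00115 * 9.85e-08)
D = 1.94682e-12 m^2/s = 1.947 um^2/s

1.947


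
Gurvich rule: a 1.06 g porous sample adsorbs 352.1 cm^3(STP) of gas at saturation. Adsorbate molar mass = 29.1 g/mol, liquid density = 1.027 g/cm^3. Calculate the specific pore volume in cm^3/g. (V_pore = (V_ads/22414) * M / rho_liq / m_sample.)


Moles adsorbed n = V_ads / 22414 = 352.1 / 22414 = 1.570893e-02 mol
Liquid volume V_liq = n * M / rho_liq = 1.570893e-02 * 29.1 / 1.027 = 0.44511 cm^3
Specific pore volume V_pore = V_liq / m_sample = 0.44511 / 1.06
V_pore = 0.4199 cm^3/g

0.4199


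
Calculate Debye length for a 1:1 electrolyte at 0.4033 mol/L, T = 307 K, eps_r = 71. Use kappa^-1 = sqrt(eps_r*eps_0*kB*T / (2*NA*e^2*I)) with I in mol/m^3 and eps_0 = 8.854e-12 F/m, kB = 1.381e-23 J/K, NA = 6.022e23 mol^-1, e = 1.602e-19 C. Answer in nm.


Ionic strength I = 0.4033 * 1^2 * 1000 = 403.3 mol/m^3
kappa^-1 = sqrt(71 * 8.854e-12 * 1.381e-23 * 307 / (2 * 6.022e23 * (1.602e-19)^2 * 403.3))
kappa^-1 = 0.462 nm

0.462


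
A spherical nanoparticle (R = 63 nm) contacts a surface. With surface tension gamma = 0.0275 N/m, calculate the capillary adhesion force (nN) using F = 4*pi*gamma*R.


Convert radius: R = 63 nm = 6.3e-08 m
F = 4 * pi * gamma * R
F = 4 * pi * 0.0275 * 6.3e-08
F = 2.17712e-08 N = 21.7712 nN

21.7712


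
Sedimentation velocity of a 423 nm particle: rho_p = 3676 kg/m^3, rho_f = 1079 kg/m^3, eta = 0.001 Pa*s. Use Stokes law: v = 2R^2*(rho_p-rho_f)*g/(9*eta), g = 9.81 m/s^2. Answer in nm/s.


Radius R = 423/2 nm = 2.115e-07 m
Density difference = 3676 - 1079 = 2597 kg/m^3
v = 2 * R^2 * (rho_p - rho_f) * g / (9 * eta)
v = 2 * (2.115e-07)^2 * 2597 * 9.81 / (9 * 0.001)
v = 2.5325e-07 m/s = 253.2498 nm/s

253.2498


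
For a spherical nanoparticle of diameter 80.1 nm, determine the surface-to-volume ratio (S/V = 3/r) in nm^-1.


Radius r = 80.1/2 = 40.05 nm
S/V = 3 / r = 3 / 40.05
S/V = 0.0749 nm^-1

0.0749


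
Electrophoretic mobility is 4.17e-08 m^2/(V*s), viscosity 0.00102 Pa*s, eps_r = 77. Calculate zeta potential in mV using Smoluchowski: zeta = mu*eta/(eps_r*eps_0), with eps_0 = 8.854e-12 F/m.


Smoluchowski equation: zeta = mu * eta / (eps_r * eps_0)
zeta = 4.17e-08 * 0.00102 / (77 * 8.854e-12)
zeta = 0.062389 V = 62.39 mV

62.39


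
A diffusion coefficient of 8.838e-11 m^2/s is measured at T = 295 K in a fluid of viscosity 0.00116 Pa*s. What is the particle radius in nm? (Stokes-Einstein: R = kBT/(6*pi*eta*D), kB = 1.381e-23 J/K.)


Stokes-Einstein: R = kB*T / (6*pi*eta*D)
R = 1.381e-23 * 295 / (6 * pi * 0.00116 * 8.838e-11)
R = 2.10816e-09 m = 2.11 nm

2.11


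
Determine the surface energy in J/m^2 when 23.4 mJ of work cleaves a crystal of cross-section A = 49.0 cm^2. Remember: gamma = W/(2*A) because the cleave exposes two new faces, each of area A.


Convert: A = 49.0 cm^2 = 0.0049 m^2, W = 23.4 mJ = 0.0234 J
Cleaving exposes two faces of area A, so total new surface = 2*A and gamma = W / (2*A)
gamma = 0.0234 / (2 * 0.0049)
gamma = 2.388 J/m^2

2.388


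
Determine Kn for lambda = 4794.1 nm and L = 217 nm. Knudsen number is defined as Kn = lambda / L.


Knudsen number Kn = lambda / L
Kn = 4794.1 / 217
Kn = 22.0926

22.0926


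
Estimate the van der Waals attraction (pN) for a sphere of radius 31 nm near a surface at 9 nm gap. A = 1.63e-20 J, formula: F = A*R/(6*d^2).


Convert to SI: R = 31 nm = 3.1e-08 m, d = 9 nm = 9e-09 m
F = A * R / (6 * d^2)
F = 1.63e-20 * 3.1e-08 / (6 * (9e-09)^2)
F = 1.03971e-12 N = 1.04 pN

1.04


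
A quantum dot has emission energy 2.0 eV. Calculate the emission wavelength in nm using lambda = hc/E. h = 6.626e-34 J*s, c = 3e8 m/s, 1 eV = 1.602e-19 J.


Convert energy: E = 2.0 eV = 2.0 * 1.602e-19 = 3.204e-19 J
lambda = h*c / E = 6.626e-34 * 3e8 / 3.204e-19
lambda = 6.20412e-07 m = 620.4 nm

620.4


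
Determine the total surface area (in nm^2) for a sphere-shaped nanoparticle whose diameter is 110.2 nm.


Radius r = 110.2/2 = 55.1 nm
Surface area SA = 4 * pi * r^2
SA = 4 * pi * (55.1)^2
SA = 38151.63 nm^2

38151.63


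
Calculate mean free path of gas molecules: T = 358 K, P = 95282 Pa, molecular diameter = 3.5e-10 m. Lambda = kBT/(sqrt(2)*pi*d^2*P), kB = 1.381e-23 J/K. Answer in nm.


Mean free path: lambda = kB*T / (sqrt(2) * pi * d^2 * P)
lambda = 1.381e-23 * 358 / (sqrt(2) * pi * (3.5e-10)^2 * 95282)
lambda = 9.53377e-08 m
lambda = 95.34 nm

95.34


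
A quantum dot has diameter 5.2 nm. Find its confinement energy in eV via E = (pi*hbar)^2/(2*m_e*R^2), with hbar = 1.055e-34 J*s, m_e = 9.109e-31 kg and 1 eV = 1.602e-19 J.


Radius R = 5.2/2 = 2.6 nm = 2.6e-09 m
E = (pi * 1.055e-34)^2 / (2 * 9.109e-31 * (2.6e-09)^2)
E(J) = 8.91984e-21
E = E(J) / 1.602e-19 = 0.0557 eV

0.0557


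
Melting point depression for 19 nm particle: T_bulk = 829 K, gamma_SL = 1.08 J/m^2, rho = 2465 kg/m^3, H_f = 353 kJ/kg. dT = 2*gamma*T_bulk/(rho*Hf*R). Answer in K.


Radius R = 19/2 = 9.5 nm = 9.5e-09 m
Convert H_f = 353 kJ/kg = 353000 J/kg
dT = 2 * gamma_SL * T_bulk / (rho * H_f * R)
dT = 2 * 1.08 * 829 / (2465 * 353000 * 9.5e-09)
dT = 216.6 K

216.6


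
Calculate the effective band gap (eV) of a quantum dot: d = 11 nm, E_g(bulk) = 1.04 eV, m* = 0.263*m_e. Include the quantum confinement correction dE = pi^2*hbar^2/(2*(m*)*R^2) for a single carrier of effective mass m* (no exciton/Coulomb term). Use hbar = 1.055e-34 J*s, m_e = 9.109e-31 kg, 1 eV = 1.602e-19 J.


Radius R = 11/2 nm = 5.5e-09 m
Confinement energy dE = pi^2 * hbar^2 / (2 * m_eff * m_e * R^2)
dE = pi^2 * (1.055e-34)^2 / (2 * 0.263 * 9.109e-31 * (5.5e-09)^2) J, divided by 1.602e-19 J/eV
dE = 0.0473 eV
Total band gap = E_g(bulk) + dE = 1.04 + 0.0473 = 1.0873 eV

1.0873


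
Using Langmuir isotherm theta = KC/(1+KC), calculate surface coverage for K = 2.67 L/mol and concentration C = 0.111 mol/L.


Langmuir isotherm: theta = K*C / (1 + K*C)
K*C = 2.67 * 0.111 = 0.29637
theta = 0.29637 / (1 + 0.29637) = 0.29637 / 1.29637
theta = 0.2286

0.2286


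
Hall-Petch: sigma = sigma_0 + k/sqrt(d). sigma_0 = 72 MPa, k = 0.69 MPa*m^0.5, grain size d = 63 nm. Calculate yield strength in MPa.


d = 63 nm = 6.3e-08 m
sqrt(d) = 0.000250998
Hall-Petch contribution = k / sqrt(d) = 0.69 / 0.000250998 = 2749.0 MPa
sigma = sigma_0 + k/sqrt(d) = 72 + 2749.0 = 2821.0 MPa

2821.0
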